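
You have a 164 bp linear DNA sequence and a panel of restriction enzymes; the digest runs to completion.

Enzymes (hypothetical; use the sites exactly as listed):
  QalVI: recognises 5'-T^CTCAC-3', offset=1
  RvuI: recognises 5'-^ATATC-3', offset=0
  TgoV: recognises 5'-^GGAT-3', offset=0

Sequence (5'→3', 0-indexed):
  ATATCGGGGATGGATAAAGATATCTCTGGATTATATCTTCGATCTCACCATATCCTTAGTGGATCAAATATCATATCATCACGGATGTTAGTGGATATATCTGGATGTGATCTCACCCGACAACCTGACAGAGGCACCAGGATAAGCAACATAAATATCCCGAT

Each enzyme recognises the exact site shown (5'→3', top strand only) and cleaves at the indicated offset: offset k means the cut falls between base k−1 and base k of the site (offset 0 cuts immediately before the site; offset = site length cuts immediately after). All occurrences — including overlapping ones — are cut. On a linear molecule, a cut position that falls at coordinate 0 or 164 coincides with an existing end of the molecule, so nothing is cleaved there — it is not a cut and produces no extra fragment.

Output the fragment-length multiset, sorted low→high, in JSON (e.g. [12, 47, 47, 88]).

[4,4,5,5,6,6,7,7,8,8,9,10,10,10,11,11,15,28]

Scan for sites:
  QalVI TCTCAC/1: at [42, 110] ⇒ [43, 111]
  RvuI ATATC/0: at [0, 19, 32, 49, 67, 72, 96, 154] ⇒ [19, 32, 49, 67, 72, 96, 154] (position 0 is a terminus of the linear molecule — no cut)
  TgoV GGAT/0: at [7, 11, 27, 60, 82, 92, 102, 139] ⇒ [7, 11, 27, 60, 82, 92, 102, 139]

Pooled cuts: [7, 11, 19, 27, 32, 43, 49, 60, 67, 72, 82, 92, 96, 102, 111, 139, 154]

Fragments:
  [0,7): 7 bp
  [7,11): 4 bp
  [11,19): 8 bp
  [19,27): 8 bp
  [27,32): 5 bp
  [32,43): 11 bp
  [43,49): 6 bp
  [49,60): 11 bp
  [60,67): 7 bp
  [67,72): 5 bp
  [72,82): 10 bp
  [82,92): 10 bp
  [92,96): 4 bp
  [96,102): 6 bp
  [102,111): 9 bp
  [111,139): 28 bp
  [139,154): 15 bp
  [154,164): 10 bp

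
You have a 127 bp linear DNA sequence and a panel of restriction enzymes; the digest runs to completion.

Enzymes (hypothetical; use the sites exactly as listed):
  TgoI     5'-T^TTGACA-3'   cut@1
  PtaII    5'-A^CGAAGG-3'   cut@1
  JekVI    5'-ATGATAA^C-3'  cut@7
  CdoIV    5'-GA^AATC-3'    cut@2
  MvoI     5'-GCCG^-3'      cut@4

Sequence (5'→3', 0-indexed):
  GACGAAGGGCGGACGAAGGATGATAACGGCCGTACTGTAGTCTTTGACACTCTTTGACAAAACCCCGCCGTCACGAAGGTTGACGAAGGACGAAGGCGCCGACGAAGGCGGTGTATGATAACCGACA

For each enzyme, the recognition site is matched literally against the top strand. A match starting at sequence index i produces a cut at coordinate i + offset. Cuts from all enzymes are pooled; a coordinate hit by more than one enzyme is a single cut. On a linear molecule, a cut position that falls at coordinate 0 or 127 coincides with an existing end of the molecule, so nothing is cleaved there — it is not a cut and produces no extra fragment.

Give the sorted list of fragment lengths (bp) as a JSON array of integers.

[1,2,3,6,6,7,10,10,11,11,11,13,17,19]

Per-enzyme occurrences:
  TgoI TTTGACA/1: at [42, 52] ⇒ [43, 53]
  PtaII ACGAAGG/1: at [1, 12, 72, 82, 89, 101] ⇒ [2, 13, 73, 83, 90, 102]
  JekVI ATGATAAC/7: at [19, 114] ⇒ [26, 121]
  CdoIV (GAAATC, off=2): no sites
  MvoI GCCG/4: at [28, 66, 97] ⇒ [32, 70, 101]

All cut coordinates (distinct, sorted): [2, 13, 26, 32, 43, 53, 70, 73, 83, 90, 101, 102, 121]

Fragments:
  [0,2): 2 bp
  [2,13): 11 bp
  [13,26): 13 bp
  [26,32): 6 bp
  [32,43): 11 bp
  [43,53): 10 bp
  [53,70): 17 bp
  [70,73): 3 bp
  [73,83): 10 bp
  [83,90): 7 bp
  [90,101): 11 bp
  [101,102): 1 bp
  [102,121): 19 bp
  [121,127): 6 bp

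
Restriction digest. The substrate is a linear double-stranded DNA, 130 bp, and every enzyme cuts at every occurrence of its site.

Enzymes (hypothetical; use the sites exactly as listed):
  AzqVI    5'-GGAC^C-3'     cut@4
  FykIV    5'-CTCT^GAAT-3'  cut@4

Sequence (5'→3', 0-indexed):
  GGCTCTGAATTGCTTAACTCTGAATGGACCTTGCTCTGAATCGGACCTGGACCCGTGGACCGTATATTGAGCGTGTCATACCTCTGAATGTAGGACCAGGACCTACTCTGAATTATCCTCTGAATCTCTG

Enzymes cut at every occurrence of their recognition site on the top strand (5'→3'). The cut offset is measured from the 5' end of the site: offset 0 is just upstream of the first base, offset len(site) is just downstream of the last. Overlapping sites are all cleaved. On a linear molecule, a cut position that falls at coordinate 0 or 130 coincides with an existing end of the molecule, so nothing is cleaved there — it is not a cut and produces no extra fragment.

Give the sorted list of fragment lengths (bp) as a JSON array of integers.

Per-enzyme occurrences:
  AzqVI (GGACC, off=4): starts [25, 42, 48, 56, 92, 98] → cuts [29, 46, 52, 60, 96, 102]
  FykIV (CTCTGAAT, off=4): starts [2, 17, 33, 81, 105, 117] → cuts [6, 21, 37, 85, 109, 121]

All cut coordinates (distinct, sorted): [6, 21, 29, 37, 46, 52, 60, 85, 96, 102, 109, 121]

Fragments:
  [0,6): 6 bp
  [6,21): 15 bp
  [21,29): 8 bp
  [29,37): 8 bp
  [37,46): 9 bp
  [46,52): 6 bp
  [52,60): 8 bp
  [60,85): 25 bp
  [85,96): 11 bp
  [96,102): 6 bp
  [102,109): 7 bp
  [109,121): 12 bp
  [121,130): 9 bp

[6,6,6,7,8,8,8,9,9,11,12,15,25]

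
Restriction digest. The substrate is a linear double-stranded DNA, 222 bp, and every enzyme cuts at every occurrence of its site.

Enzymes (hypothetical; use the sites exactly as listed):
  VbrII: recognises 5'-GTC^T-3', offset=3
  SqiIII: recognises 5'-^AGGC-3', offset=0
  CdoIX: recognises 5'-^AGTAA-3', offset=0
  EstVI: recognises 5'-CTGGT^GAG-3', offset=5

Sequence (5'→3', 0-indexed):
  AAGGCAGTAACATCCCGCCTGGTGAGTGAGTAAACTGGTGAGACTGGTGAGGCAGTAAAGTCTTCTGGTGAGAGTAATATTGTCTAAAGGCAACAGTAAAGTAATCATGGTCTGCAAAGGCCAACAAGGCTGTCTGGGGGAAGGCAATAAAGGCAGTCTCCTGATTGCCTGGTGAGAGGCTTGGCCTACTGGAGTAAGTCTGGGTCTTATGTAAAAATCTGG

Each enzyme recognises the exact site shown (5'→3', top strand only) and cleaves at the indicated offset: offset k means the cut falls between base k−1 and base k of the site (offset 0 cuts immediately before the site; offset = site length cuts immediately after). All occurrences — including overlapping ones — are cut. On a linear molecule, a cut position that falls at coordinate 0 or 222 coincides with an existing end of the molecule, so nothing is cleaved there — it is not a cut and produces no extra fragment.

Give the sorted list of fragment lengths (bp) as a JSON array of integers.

Site scan:
  VbrII (GTCT, off=3): starts [59, 81, 109, 131, 155, 197, 203] → cuts [62, 84, 112, 134, 158, 200, 206]
  SqiIII (AGGC, off=0): starts [1, 49, 87, 117, 126, 141, 150, 176] → cuts [1, 49, 87, 117, 126, 141, 150, 176]
  CdoIX (AGTAA, off=0): starts [5, 28, 53, 72, 94, 99, 192] → cuts [5, 28, 53, 72, 94, 99, 192]
  EstVI (CTGGTGAG, off=5): starts [18, 34, 43, 64, 168] → cuts [23, 39, 48, 69, 173]

Pooled cuts: [1, 5, 23, 28, 39, 48, 49, 53, 62, 69, 72, 84, 87, 94, 99, 112, 117, 126, 134, 141, 150, 158, 173, 176, 192, 200, 206]

Fragments:
  [0,1): 1 bp
  [1,5): 4 bp
  [5,23): 18 bp
  [23,28): 5 bp
  [28,39): 11 bp
  [39,48): 9 bp
  [48,49): 1 bp
  [49,53): 4 bp
  [53,62): 9 bp
  [62,69): 7 bp
  [69,72): 3 bp
  [72,84): 12 bp
  [84,87): 3 bp
  [87,94): 7 bp
  [94,99): 5 bp
  [99,112): 13 bp
  [112,117): 5 bp
  [117,126): 9 bp
  [126,134): 8 bp
  [134,141): 7 bp
  [141,150): 9 bp
  [150,158): 8 bp
  [158,173): 15 bp
  [173,176): 3 bp
  [176,192): 16 bp
  [192,200): 8 bp
  [200,206): 6 bp
  [206,222): 16 bp

[1,1,3,3,3,4,4,5,5,5,6,7,7,7,8,8,8,9,9,9,9,11,12,13,15,16,16,18]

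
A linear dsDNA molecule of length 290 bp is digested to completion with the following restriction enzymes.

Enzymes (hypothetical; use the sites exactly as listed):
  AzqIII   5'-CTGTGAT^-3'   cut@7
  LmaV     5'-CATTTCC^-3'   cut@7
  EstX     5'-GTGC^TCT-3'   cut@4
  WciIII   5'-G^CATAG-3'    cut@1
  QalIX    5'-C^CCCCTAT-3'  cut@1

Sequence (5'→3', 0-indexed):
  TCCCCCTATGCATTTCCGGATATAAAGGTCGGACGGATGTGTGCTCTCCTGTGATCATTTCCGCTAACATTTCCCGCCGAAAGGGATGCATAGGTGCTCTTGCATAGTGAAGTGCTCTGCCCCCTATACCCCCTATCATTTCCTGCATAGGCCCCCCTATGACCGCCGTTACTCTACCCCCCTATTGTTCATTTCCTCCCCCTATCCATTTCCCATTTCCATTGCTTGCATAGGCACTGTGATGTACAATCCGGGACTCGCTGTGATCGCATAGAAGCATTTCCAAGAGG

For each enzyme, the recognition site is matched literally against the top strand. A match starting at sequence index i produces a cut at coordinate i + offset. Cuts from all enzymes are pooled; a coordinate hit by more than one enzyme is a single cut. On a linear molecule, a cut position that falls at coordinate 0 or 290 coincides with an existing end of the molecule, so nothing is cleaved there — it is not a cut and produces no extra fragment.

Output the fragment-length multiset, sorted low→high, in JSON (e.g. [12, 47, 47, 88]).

[2,2,2,2,5,5,6,7,7,8,8,9,9,11,12,13,14,14,15,15,15,15,18,24,25,27]

Scan for sites:
  AzqIII CTGTGAT/7: at [48, 236, 260] ⇒ [55, 243, 267]
  LmaV CATTTCC/7: at [10, 55, 67, 136, 189, 206, 213, 277] ⇒ [17, 62, 74, 143, 196, 213, 220, 284]
  EstX GTGCTCT/4: at [40, 93, 111] ⇒ [44, 97, 115]
  WciIII GCATAG/1: at [87, 101, 144, 227, 268] ⇒ [88, 102, 145, 228, 269]
  QalIX CCCCCTAT/1: at [1, 119, 128, 152, 177, 197] ⇒ [2, 120, 129, 153, 178, 198]

Pooled cuts: [2, 17, 44, 55, 62, 74, 88, 97, 102, 115, 120, 129, 143, 145, 153, 178, 196, 198, 213, 220, 228, 243, 267, 269, 284]

Fragment lengths:
  [0,2): 2 bp
  [2,17): 15 bp
  [17,44): 27 bp
  [44,55): 11 bp
  [55,62): 7 bp
  [62,74): 12 bp
  [74,88): 14 bp
  [88,97): 9 bp
  [97,102): 5 bp
  [102,115): 13 bp
  [115,120): 5 bp
  [120,129): 9 bp
  [129,143): 14 bp
  [143,145): 2 bp
  [145,153): 8 bp
  [153,178): 25 bp
  [178,196): 18 bp
  [196,198): 2 bp
  [198,213): 15 bp
  [213,220): 7 bp
  [220,228): 8 bp
  [228,243): 15 bp
  [243,267): 24 bp
  [267,269): 2 bp
  [269,284): 15 bp
  [284,290): 6 bp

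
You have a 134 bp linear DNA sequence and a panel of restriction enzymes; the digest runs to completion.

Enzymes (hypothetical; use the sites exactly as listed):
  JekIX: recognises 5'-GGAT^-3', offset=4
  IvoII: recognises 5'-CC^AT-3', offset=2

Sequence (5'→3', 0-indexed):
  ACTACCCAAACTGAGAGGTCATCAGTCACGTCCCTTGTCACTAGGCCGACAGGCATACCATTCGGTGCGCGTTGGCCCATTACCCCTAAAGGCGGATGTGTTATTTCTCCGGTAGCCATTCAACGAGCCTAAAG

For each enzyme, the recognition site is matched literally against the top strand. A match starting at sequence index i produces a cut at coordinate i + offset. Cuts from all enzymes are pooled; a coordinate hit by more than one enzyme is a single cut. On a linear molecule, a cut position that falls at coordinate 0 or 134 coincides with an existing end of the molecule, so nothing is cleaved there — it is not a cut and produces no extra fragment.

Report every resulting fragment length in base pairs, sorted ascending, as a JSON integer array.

Site scan:
  JekIX (GGAT, off=4): starts [93] → cuts [97]
  IvoII (CCAT, off=2): starts [57, 76, 115] → cuts [59, 78, 117]

Pooled cuts: [59, 78, 97, 117]

Fragments:
  [0,59): 59 bp
  [59,78): 19 bp
  [78,97): 19 bp
  [97,117): 20 bp
  [117,134): 17 bp

[17,19,19,20,59]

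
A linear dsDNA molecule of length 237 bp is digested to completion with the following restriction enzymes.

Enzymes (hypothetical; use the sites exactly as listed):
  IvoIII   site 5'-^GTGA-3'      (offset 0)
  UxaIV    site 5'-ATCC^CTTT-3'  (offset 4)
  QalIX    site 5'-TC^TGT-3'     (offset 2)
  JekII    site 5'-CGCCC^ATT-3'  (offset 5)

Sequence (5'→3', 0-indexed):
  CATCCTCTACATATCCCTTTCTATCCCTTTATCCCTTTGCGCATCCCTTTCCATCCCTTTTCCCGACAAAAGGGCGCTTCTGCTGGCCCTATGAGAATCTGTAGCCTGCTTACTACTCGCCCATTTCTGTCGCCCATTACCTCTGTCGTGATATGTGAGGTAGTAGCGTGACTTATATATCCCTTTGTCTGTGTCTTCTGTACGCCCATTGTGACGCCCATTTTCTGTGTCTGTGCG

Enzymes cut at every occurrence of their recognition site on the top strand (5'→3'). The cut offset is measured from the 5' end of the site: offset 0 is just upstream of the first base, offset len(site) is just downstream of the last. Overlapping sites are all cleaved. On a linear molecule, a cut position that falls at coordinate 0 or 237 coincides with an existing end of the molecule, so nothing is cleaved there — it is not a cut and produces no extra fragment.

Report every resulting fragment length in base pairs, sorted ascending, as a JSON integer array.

[3,4,5,6,6,6,7,7,8,8,8,9,9,9,10,10,12,13,15,16,23,43]

Site scan:
  IvoIII (GTGA, off=0): starts [147, 154, 167, 210] → cuts [147, 154, 167, 210]
  UxaIV (ATCCCTTT, off=4): starts [12, 22, 30, 42, 52, 178] → cuts [16, 26, 34, 46, 56, 182]
  QalIX (TCTGT, off=2): starts [97, 125, 141, 187, 196, 223, 229] → cuts [99, 127, 143, 189, 198, 225, 231]
  JekII (CGCCCATT, off=5): starts [117, 130, 202, 214] → cuts [122, 135, 207, 219]

Pooled cuts: [16, 26, 34, 46, 56, 99, 122, 127, 135, 143, 147, 154, 167, 182, 189, 198, 207, 210, 219, 225, 231]

Fragments:
  [0,16): 16 bp
  [16,26): 10 bp
  [26,34): 8 bp
  [34,46): 12 bp
  [46,56): 10 bp
  [56,99): 43 bp
  [99,122): 23 bp
  [122,127): 5 bp
  [127,135): 8 bp
  [135,143): 8 bp
  [143,147): 4 bp
  [147,154): 7 bp
  [154,167): 13 bp
  [167,182): 15 bp
  [182,189): 7 bp
  [189,198): 9 bp
  [198,207): 9 bp
  [207,210): 3 bp
  [210,219): 9 bp
  [219,225): 6 bp
  [225,231): 6 bp
  [231,237): 6 bp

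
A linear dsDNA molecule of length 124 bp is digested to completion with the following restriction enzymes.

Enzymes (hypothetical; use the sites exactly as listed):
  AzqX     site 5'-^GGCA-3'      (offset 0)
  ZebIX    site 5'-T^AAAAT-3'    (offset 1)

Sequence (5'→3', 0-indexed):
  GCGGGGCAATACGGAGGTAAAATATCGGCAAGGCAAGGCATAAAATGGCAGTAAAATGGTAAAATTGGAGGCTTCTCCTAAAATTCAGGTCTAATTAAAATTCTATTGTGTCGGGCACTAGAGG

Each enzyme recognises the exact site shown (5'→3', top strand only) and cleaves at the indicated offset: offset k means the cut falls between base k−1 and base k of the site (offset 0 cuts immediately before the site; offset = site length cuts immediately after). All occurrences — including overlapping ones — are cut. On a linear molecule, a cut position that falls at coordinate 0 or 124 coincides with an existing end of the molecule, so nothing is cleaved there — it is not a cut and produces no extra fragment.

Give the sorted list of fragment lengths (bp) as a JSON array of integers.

Site scan:
  AzqX GGCA/0: at [4, 26, 31, 36, 46, 113] ⇒ [4, 26, 31, 36, 46, 113]
  ZebIX TAAAAT/1: at [17, 40, 51, 59, 78, 95] ⇒ [18, 41, 52, 60, 79, 96]

All cut coordinates (distinct, sorted): [4, 18, 26, 31, 36, 41, 46, 52, 60, 79, 96, 113]

Fragment lengths:
  [0,4): 4 bp
  [4,18): 14 bp
  [18,26): 8 bp
  [26,31): 5 bp
  [31,36): 5 bp
  [36,41): 5 bp
  [41,46): 5 bp
  [46,52): 6 bp
  [52,60): 8 bp
  [60,79): 19 bp
  [79,96): 17 bp
  [96,113): 17 bp
  [113,124): 11 bp

[4,5,5,5,5,6,8,8,11,14,17,17,19]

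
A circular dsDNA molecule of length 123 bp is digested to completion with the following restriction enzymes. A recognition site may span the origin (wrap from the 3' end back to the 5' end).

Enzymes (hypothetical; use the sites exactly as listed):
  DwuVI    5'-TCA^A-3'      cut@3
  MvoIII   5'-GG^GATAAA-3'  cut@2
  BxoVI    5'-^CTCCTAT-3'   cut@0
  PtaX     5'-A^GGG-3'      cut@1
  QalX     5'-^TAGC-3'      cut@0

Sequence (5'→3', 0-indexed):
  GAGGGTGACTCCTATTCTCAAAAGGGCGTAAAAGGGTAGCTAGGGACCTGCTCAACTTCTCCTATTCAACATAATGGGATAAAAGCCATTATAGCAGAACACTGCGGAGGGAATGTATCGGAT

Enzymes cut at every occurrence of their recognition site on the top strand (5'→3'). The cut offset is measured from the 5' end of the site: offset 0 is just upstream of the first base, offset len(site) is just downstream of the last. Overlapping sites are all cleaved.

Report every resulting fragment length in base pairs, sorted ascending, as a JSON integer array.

[3,3,4,6,6,9,10,10,12,12,14,17,17]

Scan for sites:
  DwuVI TCAA/3: at [17, 51, 65] ⇒ [20, 54, 68]
  MvoIII GGGATAAA/2: at [75] ⇒ [77]
  BxoVI CTCCTAT/0: at [8, 58] ⇒ [8, 58]
  PtaX AGGG/1: at [1, 22, 32, 41, 107] ⇒ [2, 23, 33, 42, 108]
  QalX TAGC/0: at [36, 91] ⇒ [36, 91]

All cut coordinates (distinct, sorted): [2, 8, 20, 23, 33, 36, 42, 54, 58, 68, 77, 91, 108]

Fragment lengths:
  2→8: 6 bp
  8→20: 12 bp
  20→23: 3 bp
  23→33: 10 bp
  33→36: 3 bp
  36→42: 6 bp
  42→54: 12 bp
  54→58: 4 bp
  58→68: 10 bp
  68→77: 9 bp
  77→91: 14 bp
  91→108: 17 bp
  108→2 (wrap): 123-108+2 = 17 bp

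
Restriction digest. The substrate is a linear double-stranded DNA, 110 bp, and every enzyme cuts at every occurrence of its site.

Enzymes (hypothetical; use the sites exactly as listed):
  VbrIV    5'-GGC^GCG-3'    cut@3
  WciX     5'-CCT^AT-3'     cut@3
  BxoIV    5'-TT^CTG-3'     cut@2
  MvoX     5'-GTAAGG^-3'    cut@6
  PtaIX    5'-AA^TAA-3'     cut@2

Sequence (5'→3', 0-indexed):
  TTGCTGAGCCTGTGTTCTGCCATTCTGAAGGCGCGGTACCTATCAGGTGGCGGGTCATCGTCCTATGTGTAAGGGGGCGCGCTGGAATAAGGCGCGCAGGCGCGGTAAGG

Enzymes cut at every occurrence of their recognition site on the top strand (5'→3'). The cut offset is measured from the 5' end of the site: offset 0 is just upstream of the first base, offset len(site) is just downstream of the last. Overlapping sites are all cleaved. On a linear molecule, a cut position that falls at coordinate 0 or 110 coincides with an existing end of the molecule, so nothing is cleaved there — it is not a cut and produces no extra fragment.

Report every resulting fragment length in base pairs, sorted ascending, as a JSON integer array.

Site scan:
  VbrIV (GGCGCG, off=3): starts [29, 75, 90, 98] → cuts [32, 78, 93, 101]
  WciX (CCTAT, off=3): starts [38, 61] → cuts [41, 64]
  BxoIV (TTCTG, off=2): starts [14, 22] → cuts [16, 24]
  MvoX (GTAAGG, off=6): starts [68, 104] → cuts [74] (position 110 is a terminus of the linear molecule — no cut)
  PtaIX (AATAA, off=2): starts [85] → cuts [87]

Pooled cuts: [16, 24, 32, 41, 64, 74, 78, 87, 93, 101]

Fragment lengths:
  [0,16): 16 bp
  [16,24): 8 bp
  [24,32): 8 bp
  [32,41): 9 bp
  [41,64): 23 bp
  [64,74): 10 bp
  [74,78): 4 bp
  [78,87): 9 bp
  [87,93): 6 bp
  [93,101): 8 bp
  [101,110): 9 bp

[4,6,8,8,8,9,9,9,10,16,23]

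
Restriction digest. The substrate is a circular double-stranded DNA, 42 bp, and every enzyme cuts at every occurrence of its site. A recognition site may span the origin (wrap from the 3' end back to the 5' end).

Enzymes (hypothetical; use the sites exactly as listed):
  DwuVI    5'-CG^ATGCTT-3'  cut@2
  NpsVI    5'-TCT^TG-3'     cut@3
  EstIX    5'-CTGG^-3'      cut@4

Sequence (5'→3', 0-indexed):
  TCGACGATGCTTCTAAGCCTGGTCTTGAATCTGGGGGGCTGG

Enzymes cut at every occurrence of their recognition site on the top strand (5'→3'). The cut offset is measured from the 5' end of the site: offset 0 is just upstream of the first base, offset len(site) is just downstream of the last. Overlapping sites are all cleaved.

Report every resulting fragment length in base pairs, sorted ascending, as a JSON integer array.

[3,6,8,9,16]

Site scan:
  DwuVI (CGATGCTT, off=2): starts [4] → cuts [6]
  NpsVI (TCTTG, off=3): starts [22] → cuts [25]
  EstIX (CTGG, off=4): starts [18, 30, 38] → cuts [0, 22, 34]

All cut coordinates (distinct, sorted): [0, 6, 22, 25, 34]

Fragment lengths:
  0→6: 6 bp
  6→22: 16 bp
  22→25: 3 bp
  25→34: 9 bp
  34→0 (wrap): 42-34+0 = 8 bp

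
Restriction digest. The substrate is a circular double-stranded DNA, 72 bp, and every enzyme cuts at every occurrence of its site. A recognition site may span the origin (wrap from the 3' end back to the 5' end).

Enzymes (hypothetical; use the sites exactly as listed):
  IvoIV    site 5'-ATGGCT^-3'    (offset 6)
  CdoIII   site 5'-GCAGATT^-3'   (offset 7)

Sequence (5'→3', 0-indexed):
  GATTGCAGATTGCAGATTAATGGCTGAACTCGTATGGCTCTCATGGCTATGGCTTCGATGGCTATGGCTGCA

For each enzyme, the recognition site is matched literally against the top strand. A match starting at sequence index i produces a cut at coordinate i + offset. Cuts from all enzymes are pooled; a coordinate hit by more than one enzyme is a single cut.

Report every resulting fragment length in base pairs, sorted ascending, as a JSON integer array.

Site scan:
  IvoIV (ATGGCT, off=6): starts [19, 33, 42, 48, 57, 63] → cuts [25, 39, 48, 54, 63, 69]
  CdoIII (GCAGATT, off=7): starts [4, 11, 69] → cuts [4, 11, 18]

All cut coordinates (distinct, sorted): [4, 11, 18, 25, 39, 48, 54, 63, 69]

Fragment lengths:
  4→11: 7 bp
  11→18: 7 bp
  18→25: 7 bp
  25→39: 14 bp
  39→48: 9 bp
  48→54: 6 bp
  54→63: 9 bp
  63→69: 6 bp
  69→4 (wrap): 72-69+4 = 7 bp

[6,6,7,7,7,7,9,9,14]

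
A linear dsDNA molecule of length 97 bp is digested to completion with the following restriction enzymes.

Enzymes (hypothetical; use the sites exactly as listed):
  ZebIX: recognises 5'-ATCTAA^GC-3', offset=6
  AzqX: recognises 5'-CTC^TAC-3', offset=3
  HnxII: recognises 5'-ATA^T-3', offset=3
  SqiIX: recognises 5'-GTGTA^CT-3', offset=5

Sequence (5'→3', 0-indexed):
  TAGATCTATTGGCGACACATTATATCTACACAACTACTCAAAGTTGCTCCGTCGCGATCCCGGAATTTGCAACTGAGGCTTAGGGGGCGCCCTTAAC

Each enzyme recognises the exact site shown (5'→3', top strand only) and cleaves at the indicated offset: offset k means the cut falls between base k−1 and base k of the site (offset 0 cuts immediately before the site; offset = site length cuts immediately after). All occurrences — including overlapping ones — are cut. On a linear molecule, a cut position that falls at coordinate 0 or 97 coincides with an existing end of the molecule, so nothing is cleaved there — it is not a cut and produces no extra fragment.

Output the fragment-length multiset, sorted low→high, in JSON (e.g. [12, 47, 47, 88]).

Per-enzyme occurrences:
  ZebIX (ATCTAAGC, off=6): no sites
  AzqX (CTCTAC, off=3): no sites
  HnxII ATAT/3: at [21] ⇒ [24]
  SqiIX (GTGTACT, off=5): no sites

Pooled cuts: [24]

Fragment lengths:
  [0,24): 24 bp
  [24,97): 73 bp

[24,73]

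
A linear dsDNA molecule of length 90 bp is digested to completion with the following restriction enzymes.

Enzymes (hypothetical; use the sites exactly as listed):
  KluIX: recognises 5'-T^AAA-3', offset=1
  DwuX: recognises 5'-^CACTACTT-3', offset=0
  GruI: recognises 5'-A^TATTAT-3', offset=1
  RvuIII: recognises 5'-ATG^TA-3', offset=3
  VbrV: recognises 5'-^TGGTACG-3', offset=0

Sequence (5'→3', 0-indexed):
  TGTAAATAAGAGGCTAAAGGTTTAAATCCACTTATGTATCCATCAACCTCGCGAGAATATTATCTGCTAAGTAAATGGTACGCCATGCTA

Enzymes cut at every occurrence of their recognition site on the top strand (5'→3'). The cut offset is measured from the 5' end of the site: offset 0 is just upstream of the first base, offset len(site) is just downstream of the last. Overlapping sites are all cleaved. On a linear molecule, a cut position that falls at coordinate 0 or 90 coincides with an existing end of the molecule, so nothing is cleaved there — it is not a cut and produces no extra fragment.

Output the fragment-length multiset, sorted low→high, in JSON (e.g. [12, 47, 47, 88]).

[3,3,8,12,13,15,15,21]

Scan for sites:
  KluIX (TAAA, off=1): starts [2, 14, 22, 71] → cuts [3, 15, 23, 72]
  DwuX (CACTACTT, off=0): no sites
  GruI (ATATTAT, off=1): starts [56] → cuts [57]
  RvuIII (ATGTA, off=3): starts [33] → cuts [36]
  VbrV (TGGTACG, off=0): starts [75] → cuts [75]

All cut coordinates (distinct, sorted): [3, 15, 23, 36, 57, 72, 75]

Fragments:
  [0,3): 3 bp
  [3,15): 12 bp
  [15,23): 8 bp
  [23,36): 13 bp
  [36,57): 21 bp
  [57,72): 15 bp
  [72,75): 3 bp
  [75,90): 15 bp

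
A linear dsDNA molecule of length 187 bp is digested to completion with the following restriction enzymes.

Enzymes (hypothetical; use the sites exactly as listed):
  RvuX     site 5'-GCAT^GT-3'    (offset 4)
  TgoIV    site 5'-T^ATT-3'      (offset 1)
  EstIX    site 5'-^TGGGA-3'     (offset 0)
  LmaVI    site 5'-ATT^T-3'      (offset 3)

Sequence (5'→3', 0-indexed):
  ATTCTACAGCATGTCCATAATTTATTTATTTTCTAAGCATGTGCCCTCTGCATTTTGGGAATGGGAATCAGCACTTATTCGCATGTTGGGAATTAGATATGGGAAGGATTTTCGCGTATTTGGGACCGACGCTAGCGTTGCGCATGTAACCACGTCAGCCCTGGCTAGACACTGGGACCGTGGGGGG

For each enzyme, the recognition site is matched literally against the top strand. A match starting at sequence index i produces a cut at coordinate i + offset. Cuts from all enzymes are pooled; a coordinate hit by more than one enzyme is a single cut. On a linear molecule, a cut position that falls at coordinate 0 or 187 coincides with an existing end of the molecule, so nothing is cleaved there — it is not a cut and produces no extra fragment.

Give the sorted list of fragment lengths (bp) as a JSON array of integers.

[1,1,1,2,3,3,3,6,7,8,10,10,11,12,13,14,15,15,25,27]

Site scan:
  RvuX (GCATGT, off=4): starts [8, 36, 80, 141] → cuts [12, 40, 84, 145]
  TgoIV (TATT, off=1): starts [22, 26, 75, 116] → cuts [23, 27, 76, 117]
  EstIX (TGGGA, off=0): starts [55, 61, 86, 99, 120, 172] → cuts [55, 61, 86, 99, 120, 172]
  LmaVI (ATTT, off=3): starts [19, 23, 27, 51, 107, 117] → cuts [22, 26, 30, 54, 110, 120]

Pooled cuts: [12, 22, 23, 26, 27, 30, 40, 54, 55, 61, 76, 84, 86, 99, 110, 117, 120, 145, 172]

Fragments:
  [0,12): 12 bp
  [12,22): 10 bp
  [22,23): 1 bp
  [23,26): 3 bp
  [26,27): 1 bp
  [27,30): 3 bp
  [30,40): 10 bp
  [40,54): 14 bp
  [54,55): 1 bp
  [55,61): 6 bp
  [61,76): 15 bp
  [76,84): 8 bp
  [84,86): 2 bp
  [86,99): 13 bp
  [99,110): 11 bp
  [110,117): 7 bp
  [117,120): 3 bp
  [120,145): 25 bp
  [145,172): 27 bp
  [172,187): 15 bp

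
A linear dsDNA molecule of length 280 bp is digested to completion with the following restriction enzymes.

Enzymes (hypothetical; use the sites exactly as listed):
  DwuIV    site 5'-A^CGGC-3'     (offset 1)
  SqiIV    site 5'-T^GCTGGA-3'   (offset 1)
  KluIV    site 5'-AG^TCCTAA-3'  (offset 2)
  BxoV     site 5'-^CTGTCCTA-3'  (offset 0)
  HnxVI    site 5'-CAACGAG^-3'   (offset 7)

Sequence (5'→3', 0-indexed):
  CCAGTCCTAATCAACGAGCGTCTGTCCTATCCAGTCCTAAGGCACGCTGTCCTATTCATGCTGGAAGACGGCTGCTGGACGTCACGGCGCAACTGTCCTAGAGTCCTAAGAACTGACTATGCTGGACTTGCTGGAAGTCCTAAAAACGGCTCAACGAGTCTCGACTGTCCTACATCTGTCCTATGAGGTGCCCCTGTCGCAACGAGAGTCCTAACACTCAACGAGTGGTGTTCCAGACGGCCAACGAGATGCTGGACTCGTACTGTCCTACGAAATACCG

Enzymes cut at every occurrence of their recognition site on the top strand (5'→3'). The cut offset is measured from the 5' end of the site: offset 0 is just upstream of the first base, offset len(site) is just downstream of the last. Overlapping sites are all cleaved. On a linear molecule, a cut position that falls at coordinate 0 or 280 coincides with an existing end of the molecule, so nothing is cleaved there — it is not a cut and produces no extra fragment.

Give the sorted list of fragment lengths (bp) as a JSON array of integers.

Scan for sites:
  DwuIV (ACGGC, off=1): starts [67, 83, 145, 236] → cuts [68, 84, 146, 237]
  SqiIV (TGCTGGA, off=1): starts [58, 72, 119, 128, 249] → cuts [59, 73, 120, 129, 250]
  KluIV (AGTCCTAA, off=2): starts [2, 32, 101, 135, 206] → cuts [4, 34, 103, 137, 208]
  BxoV (CTGTCCTA, off=0): starts [21, 46, 92, 164, 175, 262] → cuts [21, 46, 92, 164, 175, 262]
  HnxVI (CAACGAG, off=7): starts [11, 151, 199, 218, 241] → cuts [18, 158, 206, 225, 248]

Pooled cuts: [4, 18, 21, 34, 46, 59, 68, 73, 84, 92, 103, 120, 129, 137, 146, 158, 164, 175, 206, 208, 225, 237, 248, 250, 262]

Fragment lengths:
  [0,4): 4 bp
  [4,18): 14 bp
  [18,21): 3 bp
  [21,34): 13 bp
  [34,46): 12 bp
  [46,59): 13 bp
  [59,68): 9 bp
  [68,73): 5 bp
  [73,84): 11 bp
  [84,92): 8 bp
  [92,103): 11 bp
  [103,120): 17 bp
  [120,129): 9 bp
  [129,137): 8 bp
  [137,146): 9 bp
  [146,158): 12 bp
  [158,164): 6 bp
  [164,175): 11 bp
  [175,206): 31 bp
  [206,208): 2 bp
  [208,225): 17 bp
  [225,237): 12 bp
  [237,248): 11 bp
  [248,250): 2 bp
  [250,262): 12 bp
  [262,280): 18 bp

[2,2,3,4,5,6,8,8,9,9,9,11,11,11,11,12,12,12,12,13,13,14,17,17,18,31]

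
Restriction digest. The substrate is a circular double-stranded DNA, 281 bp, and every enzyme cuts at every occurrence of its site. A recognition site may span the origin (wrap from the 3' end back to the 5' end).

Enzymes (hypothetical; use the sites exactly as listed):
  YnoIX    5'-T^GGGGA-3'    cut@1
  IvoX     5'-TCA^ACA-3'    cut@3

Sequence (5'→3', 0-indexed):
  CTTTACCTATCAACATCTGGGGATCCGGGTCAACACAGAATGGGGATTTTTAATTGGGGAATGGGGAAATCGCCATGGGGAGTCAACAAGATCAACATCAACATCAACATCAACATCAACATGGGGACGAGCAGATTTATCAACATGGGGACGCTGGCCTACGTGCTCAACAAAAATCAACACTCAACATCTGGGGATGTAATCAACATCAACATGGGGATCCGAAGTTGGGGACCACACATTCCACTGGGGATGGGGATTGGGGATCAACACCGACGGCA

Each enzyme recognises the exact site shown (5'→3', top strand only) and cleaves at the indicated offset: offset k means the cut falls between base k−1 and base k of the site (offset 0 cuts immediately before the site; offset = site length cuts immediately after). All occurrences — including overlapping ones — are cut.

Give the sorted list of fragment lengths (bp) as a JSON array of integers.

[4,4,4,6,6,6,6,6,6,6,6,7,7,7,8,9,9,9,10,13,14,14,14,14,19,20,23,24]

Site scan:
  YnoIX TGGGGA/1: at [17, 40, 54, 61, 75, 121, 145, 191, 214, 228, 247, 253, 260] ⇒ [18, 41, 55, 62, 76, 122, 146, 192, 215, 229, 248, 254, 261]
  IvoX TCAACA/3: at [9, 29, 82, 91, 97, 103, 109, 115, 139, 166, 176, 183, 202, 208, 266] ⇒ [12, 32, 85, 94, 100, 106, 112, 118, 142, 169, 179, 186, 205, 211, 269]

All cut coordinates (distinct, sorted): [12, 18, 32, 41, 55, 62, 76, 85, 94, 100, 106, 112, 118, 122, 142, 146, 169, 179, 186, 192, 205, 211, 215, 229, 248, 254, 261, 269]

Fragments:
  12→18: 6 bp
  18→32: 14 bp
  32→41: 9 bp
  41→55: 14 bp
  55→62: 7 bp
  62→76: 14 bp
  76→85: 9 bp
  85→94: 9 bp
  94→100: 6 bp
  100→106: 6 bp
  106→112: 6 bp
  112→118: 6 bp
  118→122: 4 bp
  122→142: 20 bp
  142→146: 4 bp
  146→169: 23 bp
  169→179: 10 bp
  179→186: 7 bp
  186→192: 6 bp
  192→205: 13 bp
  205→211: 6 bp
  211→215: 4 bp
  215→229: 14 bp
  229→248: 19 bp
  248→254: 6 bp
  254→261: 7 bp
  261→269: 8 bp
  269→12 (wrap): 281-269+12 = 24 bp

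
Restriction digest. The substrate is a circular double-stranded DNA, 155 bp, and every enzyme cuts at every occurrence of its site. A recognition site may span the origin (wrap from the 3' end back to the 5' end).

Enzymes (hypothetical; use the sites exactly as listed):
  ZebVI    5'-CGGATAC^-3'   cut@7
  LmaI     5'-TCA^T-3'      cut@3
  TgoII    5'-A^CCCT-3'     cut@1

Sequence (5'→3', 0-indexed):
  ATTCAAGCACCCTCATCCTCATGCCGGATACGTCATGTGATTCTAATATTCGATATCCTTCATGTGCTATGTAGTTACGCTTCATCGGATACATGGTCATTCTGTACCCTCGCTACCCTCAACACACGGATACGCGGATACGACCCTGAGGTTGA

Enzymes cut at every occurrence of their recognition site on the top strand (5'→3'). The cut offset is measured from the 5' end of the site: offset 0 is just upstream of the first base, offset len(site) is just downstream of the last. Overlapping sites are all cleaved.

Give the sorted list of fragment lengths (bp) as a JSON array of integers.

[2,4,6,6,7,7,8,8,9,10,18,21,22,27]

Scan for sites:
  ZebVI (CGGATAC, off=7): starts [24, 85, 126, 134] → cuts [31, 92, 133, 141]
  LmaI (TCAT, off=3): starts [12, 18, 32, 59, 81, 96] → cuts [15, 21, 35, 62, 84, 99]
  TgoII (ACCCT, off=1): starts [8, 105, 114, 142] → cuts [9, 106, 115, 143]

All cut coordinates (distinct, sorted): [9, 15, 21, 31, 35, 62, 84, 92, 99, 106, 115, 133, 141, 143]

Fragment lengths:
  9→15: 6 bp
  15→21: 6 bp
  21→31: 10 bp
  31→35: 4 bp
  35→62: 27 bp
  62→84: 22 bp
  84→92: 8 bp
  92→99: 7 bp
  99→106: 7 bp
  106→115: 9 bp
  115→133: 18 bp
  133→141: 8 bp
  141→143: 2 bp
  143→9 (wrap): 155-143+9 = 21 bp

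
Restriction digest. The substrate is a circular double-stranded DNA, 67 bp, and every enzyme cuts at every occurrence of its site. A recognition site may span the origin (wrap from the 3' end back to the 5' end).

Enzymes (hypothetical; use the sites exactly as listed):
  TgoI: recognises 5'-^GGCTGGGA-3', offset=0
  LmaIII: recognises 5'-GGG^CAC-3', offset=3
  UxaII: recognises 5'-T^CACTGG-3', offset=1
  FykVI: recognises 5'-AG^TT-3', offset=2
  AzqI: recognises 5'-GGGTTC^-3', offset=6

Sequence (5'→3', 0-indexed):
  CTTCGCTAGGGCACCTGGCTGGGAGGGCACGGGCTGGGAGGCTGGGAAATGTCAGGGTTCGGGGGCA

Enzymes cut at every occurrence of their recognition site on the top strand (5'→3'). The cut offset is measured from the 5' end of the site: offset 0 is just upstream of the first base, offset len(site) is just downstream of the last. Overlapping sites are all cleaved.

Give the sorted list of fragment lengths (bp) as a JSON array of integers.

[4,5,5,8,11,13,21]

Site scan:
  TgoI (GGCTGGGA, off=0): starts [16, 31, 39] → cuts [16, 31, 39]
  LmaIII (GGGCAC, off=3): starts [8, 24, 62] → cuts [11, 27, 65]
  UxaII (TCACTGG, off=1): no sites
  FykVI (AGTT, off=2): no sites
  AzqI (GGGTTC, off=6): starts [54] → cuts [60]

All cut coordinates (distinct, sorted): [11, 16, 27, 31, 39, 60, 65]

Fragment lengths:
  11→16: 5 bp
  16→27: 11 bp
  27→31: 4 bp
  31→39: 8 bp
  39→60: 21 bp
  60→65: 5 bp
  65→11 (wrap): 67-65+11 = 13 bp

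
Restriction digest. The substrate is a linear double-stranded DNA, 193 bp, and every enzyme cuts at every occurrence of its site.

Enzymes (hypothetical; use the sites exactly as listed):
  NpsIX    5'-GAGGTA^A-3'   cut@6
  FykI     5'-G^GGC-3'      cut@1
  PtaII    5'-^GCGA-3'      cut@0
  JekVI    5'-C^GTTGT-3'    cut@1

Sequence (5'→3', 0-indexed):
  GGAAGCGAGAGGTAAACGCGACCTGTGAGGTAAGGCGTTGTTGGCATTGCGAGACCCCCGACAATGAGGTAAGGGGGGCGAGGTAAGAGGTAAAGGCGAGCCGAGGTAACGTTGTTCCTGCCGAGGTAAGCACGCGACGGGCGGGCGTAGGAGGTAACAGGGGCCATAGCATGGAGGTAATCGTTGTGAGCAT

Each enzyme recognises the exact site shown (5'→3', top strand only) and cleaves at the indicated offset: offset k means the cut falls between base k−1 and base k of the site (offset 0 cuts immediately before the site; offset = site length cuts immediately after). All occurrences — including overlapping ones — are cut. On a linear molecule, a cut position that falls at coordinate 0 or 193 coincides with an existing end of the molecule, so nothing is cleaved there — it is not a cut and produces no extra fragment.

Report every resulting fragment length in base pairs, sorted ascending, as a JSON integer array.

[1,2,3,3,3,4,4,4,5,5,5,6,7,8,10,11,12,13,13,15,18,18,23]

Site scan:
  NpsIX (GAGGTAA, off=6): starts [8, 26, 65, 79, 86, 102, 122, 150, 173] → cuts [14, 32, 71, 85, 92, 108, 128, 156, 179]
  FykI (GGGC, off=1): starts [75, 138, 142, 160] → cuts [76, 139, 143, 161]
  PtaII (GCGA, off=0): starts [4, 17, 48, 77, 95, 133] → cuts [4, 17, 48, 77, 95, 133]
  JekVI (CGTTGT, off=1): starts [35, 109, 181] → cuts [36, 110, 182]

All cut coordinates (distinct, sorted): [4, 14, 17, 32, 36, 48, 71, 76, 77, 85, 92, 95, 108, 110, 128, 133, 139, 143, 156, 161, 179, 182]

Fragment lengths:
  [0,4): 4 bp
  [4,14): 10 bp
  [14,17): 3 bp
  [17,32): 15 bp
  [32,36): 4 bp
  [36,48): 12 bp
  [48,71): 23 bp
  [71,76): 5 bp
  [76,77): 1 bp
  [77,85): 8 bp
  [85,92): 7 bp
  [92,95): 3 bp
  [95,108): 13 bp
  [108,110): 2 bp
  [110,128): 18 bp
  [128,133): 5 bp
  [133,139): 6 bp
  [139,143): 4 bp
  [143,156): 13 bp
  [156,161): 5 bp
  [161,179): 18 bp
  [179,182): 3 bp
  [182,193): 11 bp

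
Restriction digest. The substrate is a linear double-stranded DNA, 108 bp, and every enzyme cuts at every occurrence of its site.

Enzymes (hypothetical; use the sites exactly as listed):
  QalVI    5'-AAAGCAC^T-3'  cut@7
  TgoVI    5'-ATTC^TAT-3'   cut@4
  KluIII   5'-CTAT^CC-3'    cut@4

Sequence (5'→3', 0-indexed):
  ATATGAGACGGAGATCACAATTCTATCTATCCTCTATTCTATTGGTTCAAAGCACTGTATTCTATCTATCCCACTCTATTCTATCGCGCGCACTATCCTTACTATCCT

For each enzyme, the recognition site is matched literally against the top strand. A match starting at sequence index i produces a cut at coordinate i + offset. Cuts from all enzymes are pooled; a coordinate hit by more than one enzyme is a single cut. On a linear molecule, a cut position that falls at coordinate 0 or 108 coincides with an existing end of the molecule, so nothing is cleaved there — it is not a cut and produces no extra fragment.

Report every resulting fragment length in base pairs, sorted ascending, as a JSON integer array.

Per-enzyme occurrences:
  QalVI AAAGCACT/7: at [48] ⇒ [55]
  TgoVI ATTCTAT/4: at [19, 35, 58, 77] ⇒ [23, 39, 62, 81]
  KluIII CTATCC/4: at [26, 65, 92, 101] ⇒ [30, 69, 96, 105]

All cut coordinates (distinct, sorted): [23, 30, 39, 55, 62, 69, 81, 96, 105]

Fragments:
  [0,23): 23 bp
  [23,30): 7 bp
  [30,39): 9 bp
  [39,55): 16 bp
  [55,62): 7 bp
  [62,69): 7 bp
  [69,81): 12 bp
  [81,96): 15 bp
  [96,105): 9 bp
  [105,108): 3 bp

[3,7,7,7,9,9,12,15,16,23]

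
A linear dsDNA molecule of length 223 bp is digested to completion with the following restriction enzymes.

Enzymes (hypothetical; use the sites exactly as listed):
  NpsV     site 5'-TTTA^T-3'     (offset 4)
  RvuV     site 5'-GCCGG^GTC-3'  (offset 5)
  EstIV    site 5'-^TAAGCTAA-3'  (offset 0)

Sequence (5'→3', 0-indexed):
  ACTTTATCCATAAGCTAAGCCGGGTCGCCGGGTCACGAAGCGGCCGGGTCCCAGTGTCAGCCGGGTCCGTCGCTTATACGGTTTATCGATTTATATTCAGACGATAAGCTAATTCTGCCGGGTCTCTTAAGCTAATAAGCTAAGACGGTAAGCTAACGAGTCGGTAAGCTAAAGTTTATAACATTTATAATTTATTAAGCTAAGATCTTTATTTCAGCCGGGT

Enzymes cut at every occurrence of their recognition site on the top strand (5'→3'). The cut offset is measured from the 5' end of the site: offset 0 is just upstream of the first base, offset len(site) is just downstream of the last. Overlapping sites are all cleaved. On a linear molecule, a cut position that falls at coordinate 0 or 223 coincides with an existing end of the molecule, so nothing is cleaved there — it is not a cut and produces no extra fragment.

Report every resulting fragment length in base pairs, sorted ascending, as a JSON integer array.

[1,4,6,6,7,8,8,8,9,11,12,13,13,14,16,16,16,17,17,21]

Scan for sites:
  NpsV (TTTAT, off=4): starts [2, 81, 89, 174, 183, 190, 207] → cuts [6, 85, 93, 178, 187, 194, 211]
  RvuV (GCCGGGTC, off=5): starts [18, 26, 42, 59, 116] → cuts [23, 31, 47, 64, 121]
  EstIV (TAAGCTAA, off=0): starts [10, 104, 127, 135, 148, 164, 195] → cuts [10, 104, 127, 135, 148, 164, 195]

All cut coordinates (distinct, sorted): [6, 10, 23, 31, 47, 64, 85, 93, 104, 121, 127, 135, 148, 164, 178, 187, 194, 195, 211]

Fragment lengths:
  [0,6): 6 bp
  [6,10): 4 bp
  [10,23): 13 bp
  [23,31): 8 bp
  [31,47): 16 bp
  [47,64): 17 bp
  [64,85): 21 bp
  [85,93): 8 bp
  [93,104): 11 bp
  [104,121): 17 bp
  [121,127): 6 bp
  [127,135): 8 bp
  [135,148): 13 bp
  [148,164): 16 bp
  [164,178): 14 bp
  [178,187): 9 bp
  [187,194): 7 bp
  [194,195): 1 bp
  [195,211): 16 bp
  [211,223): 12 bp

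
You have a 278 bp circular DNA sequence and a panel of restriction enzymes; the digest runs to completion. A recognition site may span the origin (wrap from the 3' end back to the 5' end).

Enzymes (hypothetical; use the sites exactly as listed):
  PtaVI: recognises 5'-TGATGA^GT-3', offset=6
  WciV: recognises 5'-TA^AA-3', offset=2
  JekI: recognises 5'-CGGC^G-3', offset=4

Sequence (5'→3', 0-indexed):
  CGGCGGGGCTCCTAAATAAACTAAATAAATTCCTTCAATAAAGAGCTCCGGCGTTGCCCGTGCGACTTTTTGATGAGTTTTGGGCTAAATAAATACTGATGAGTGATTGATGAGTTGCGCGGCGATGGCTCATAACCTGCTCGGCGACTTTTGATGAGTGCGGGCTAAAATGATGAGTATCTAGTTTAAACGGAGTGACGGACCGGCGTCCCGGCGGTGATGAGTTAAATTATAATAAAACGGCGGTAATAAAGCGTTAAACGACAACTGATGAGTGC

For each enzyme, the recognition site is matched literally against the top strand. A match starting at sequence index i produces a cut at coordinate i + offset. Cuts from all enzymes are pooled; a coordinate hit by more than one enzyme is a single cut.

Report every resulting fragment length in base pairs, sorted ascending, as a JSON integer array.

[4,4,4,4,5,7,7,8,8,8,8,9,10,10,10,10,11,11,11,12,12,12,13,15,19,22,24]

Site scan:
  PtaVI (TGATGAGT, off=6): starts [70, 96, 107, 151, 170, 217, 268] → cuts [76, 102, 113, 157, 176, 223, 274]
  WciV (TAAA, off=2): starts [12, 16, 21, 25, 38, 85, 89, 165, 186, 225, 235, 249, 257] → cuts [14, 18, 23, 27, 40, 87, 91, 167, 188, 227, 237, 251, 259]
  JekI (CGGCG, off=4): starts [0, 48, 119, 141, 203, 211, 240] → cuts [4, 52, 123, 145, 207, 215, 244]

Pooled cuts: [4, 14, 18, 23, 27, 40, 52, 76, 87, 91, 102, 113, 123, 145, 157, 167, 176, 188, 207, 215, 223, 227, 237, 244, 251, 259, 274]

Fragments:
  4→14: 10 bp
  14→18: 4 bp
  18→23: 5 bp
  23→27: 4 bp
  27→40: 13 bp
  40→52: 12 bp
  52→76: 24 bp
  76→87: 11 bp
  87→91: 4 bp
  91→102: 11 bp
  102→113: 11 bp
  113→123: 10 bp
  123→145: 22 bp
  145→157: 12 bp
  157→167: 10 bp
  167→176: 9 bp
  176→188: 12 bp
  188→207: 19 bp
  207→215: 8 bp
  215→223: 8 bp
  223→227: 4 bp
  227→237: 10 bp
  237→244: 7 bp
  244→251: 7 bp
  251→259: 8 bp
  259→274: 15 bp
  274→4 (wrap): 278-274+4 = 8 bp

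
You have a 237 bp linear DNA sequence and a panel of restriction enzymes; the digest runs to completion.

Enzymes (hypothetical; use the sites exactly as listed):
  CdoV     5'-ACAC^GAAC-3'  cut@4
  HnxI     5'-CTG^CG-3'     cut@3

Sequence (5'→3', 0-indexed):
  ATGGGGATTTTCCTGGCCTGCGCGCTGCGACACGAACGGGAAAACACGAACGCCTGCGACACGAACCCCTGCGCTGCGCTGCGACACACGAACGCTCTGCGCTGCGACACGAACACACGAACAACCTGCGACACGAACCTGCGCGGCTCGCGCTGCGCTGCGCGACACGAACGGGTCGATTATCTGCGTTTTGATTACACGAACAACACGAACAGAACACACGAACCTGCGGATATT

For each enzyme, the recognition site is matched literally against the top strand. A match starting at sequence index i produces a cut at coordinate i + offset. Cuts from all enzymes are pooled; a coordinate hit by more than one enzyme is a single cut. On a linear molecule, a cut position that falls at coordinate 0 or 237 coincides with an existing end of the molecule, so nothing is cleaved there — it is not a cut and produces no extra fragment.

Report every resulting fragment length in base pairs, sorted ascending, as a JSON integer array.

[5,5,5,5,6,6,6,6,7,7,7,8,8,8,8,9,9,9,10,10,13,14,14,14,18,20]

Site scan:
  CdoV (ACACGAAC, off=4): starts [29, 43, 58, 85, 106, 114, 130, 164, 196, 205, 218] → cuts [33, 47, 62, 89, 110, 118, 134, 168, 200, 209, 222]
  HnxI (CTGCG, off=3): starts [17, 24, 53, 68, 73, 78, 96, 101, 125, 138, 152, 157, 183, 226] → cuts [20, 27, 56, 71, 76, 81, 99, 104, 128, 141, 155, 160, 186, 229]

All cut coordinates (distinct, sorted): [20, 27, 33, 47, 56, 62, 71, 76, 81, 89, 99, 104, 110, 118, 128, 134, 141, 155, 160, 168, 186, 200, 209, 222, 229]

Fragments:
  [0,20): 20 bp
  [20,27): 7 bp
  [27,33): 6 bp
  [33,47): 14 bp
  [47,56): 9 bp
  [56,62): 6 bp
  [62,71): 9 bp
  [71,76): 5 bp
  [76,81): 5 bp
  [81,89): 8 bp
  [89,99): 10 bp
  [99,104): 5 bp
  [104,110): 6 bp
  [110,118): 8 bp
  [118,128): 10 bp
  [128,134): 6 bp
  [134,141): 7 bp
  [141,155): 14 bp
  [155,160): 5 bp
  [160,168): 8 bp
  [168,186): 18 bp
  [186,200): 14 bp
  [200,209): 9 bp
  [209,222): 13 bp
  [222,229): 7 bp
  [229,237): 8 bp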